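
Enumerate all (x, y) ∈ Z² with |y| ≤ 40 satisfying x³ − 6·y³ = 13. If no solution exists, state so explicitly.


The equation is x³ - 6y³ = 13. For fixed y, x³ = 6·y³ + 13, so a solution requires the RHS to be a perfect cube.
Strategy: iterate y from -40 to 40, compute RHS = 6·y³ + 13, and check whether it is a (positive or negative) perfect cube.
Check small values of y:
  y = 0: RHS = 13 is not a perfect cube.
  y = 1: RHS = 19 is not a perfect cube.
  y = -1: RHS = 7 is not a perfect cube.
  y = 2: RHS = 61 is not a perfect cube.
  y = -2: RHS = -35 is not a perfect cube.
  y = 3: RHS = 175 is not a perfect cube.
  y = -3: RHS = -149 is not a perfect cube.
Continuing the search up to |y| = 40 finds no solutions either.
No (x, y) in the scanned range satisfies the equation.

No integer solutions with |y| ≤ 40.


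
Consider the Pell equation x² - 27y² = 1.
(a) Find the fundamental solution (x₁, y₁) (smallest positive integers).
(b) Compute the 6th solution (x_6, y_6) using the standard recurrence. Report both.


Step 1: Find the fundamental solution (x₁, y₁) of x² - 27y² = 1.
  Expand √27 as a continued fraction. a₀ = ⌊√27⌋ = 5; iterate m_{k+1} = d_k·a_k − m_k, d_{k+1} = (27 − m_{k+1}²)/d_k, a_{k+1} = ⌊(a₀ + m_{k+1})/d_{k+1}⌋ (starting m₀ = 0, d₀ = 1), with convergents p_k = a_k·p_{k-1} + p_{k-2}, q_k = a_k·q_{k-1} + q_{k-2} (p₋₁ = 1, q₋₁ = 0):
  k = 0: a₀ = 5; p₀/q₀ = 5/1; p₀² − 27·q₀² = 25 − 27 = -2.
  k = 1: m = 5, d = 2, a = ⌊(5 + 5)/2⌋ = 5; p/q = (5·5 + 1)/(5·1 + 0) = 26/5; p² − 27·q² = 676 − 675 = 1.
  The first convergent with p² − 27·q² = 1 gives the fundamental solution (x₁, y₁) = (26, 5).
Step 2: Apply the recurrence (x_{n+1}, y_{n+1}) = (x₁x_n + 27y₁y_n, x₁y_n + y₁x_n) repeatedly.
  From (x_1, y_1) = (26, 5): x_2 = 26·26 + 27·5·5 = 1351; y_2 = 26·5 + 5·26 = 260.
  From (x_2, y_2) = (1351, 260): x_3 = 26·1351 + 27·5·260 = 70226; y_3 = 26·260 + 5·1351 = 13515.
  From (x_3, y_3) = (70226, 13515): x_4 = 26·70226 + 27·5·13515 = 3650401; y_4 = 26·13515 + 5·70226 = 702520.
  From (x_4, y_4) = (3650401, 702520): x_5 = 26·3650401 + 27·5·702520 = 189750626; y_5 = 26·702520 + 5·3650401 = 36517525.
  From (x_5, y_5) = (189750626, 36517525): x_6 = 26·189750626 + 27·5·36517525 = 9863382151; y_6 = 26·36517525 + 5·189750626 = 1898208780.
Step 3: Verify x_6² - 27·y_6² = 97286307456665386801 - 97286307456665386800 = 1 (should be 1). ✓

(x_1, y_1) = (26, 5); (x_6, y_6) = (9863382151, 1898208780).


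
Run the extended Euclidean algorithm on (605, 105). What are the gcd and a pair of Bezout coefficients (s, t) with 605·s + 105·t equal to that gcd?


Euclidean algorithm on (605, 105) — divide until remainder is 0:
  605 = 5 · 105 + 80
  105 = 1 · 80 + 25
  80 = 3 · 25 + 5
  25 = 5 · 5 + 0
gcd(605, 105) = 5.
Track Bezout coefficients alongside the remainders: start with r₀ = 605 = a·1 + b·0 (s = 1, t = 0) and r₁ = 105 = a·0 + b·1 (s = 0, t = 1); each new remainder r_{k+1} = r_{k-1} − q_k·r_k inherits s_{k+1} = s_{k-1} − q_k·s_k, t_{k+1} = t_{k-1} − q_k·t_k, so r_k = a·s_k + b·t_k at every step:
  q = 5: r = 80, s = 1 − 5·0 = 1, t = 0 − 5·1 = -5  (check: 605·1 + 105·(-5) = 80)
  q = 1: r = 25, s = 0 − 1·1 = -1, t = 1 − 1·(-5) = 6  (check: 605·(-1) + 105·6 = 25)
  q = 3: r = 5, s = 1 − 3·(-1) = 4, t = -5 − 3·6 = -23  (check: 605·4 + 105·(-23) = 5)
The row with r = 5 (the gcd) gives the Bezout coefficients s = 4, t = -23.
Result: 605 · (4) + 105 · (-23) = 5.

gcd(605, 105) = 5; s = 4, t = -23 (check: 605·4 + 105·(-23) = 5).


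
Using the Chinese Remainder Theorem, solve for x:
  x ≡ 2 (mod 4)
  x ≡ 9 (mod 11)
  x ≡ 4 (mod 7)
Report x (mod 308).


Moduli 4, 11, 7 are pairwise coprime; by CRT there is a unique solution modulo M = 4 · 11 · 7 = 308.
Solve pairwise, accumulating the modulus:
  Start with x ≡ 2 (mod 4).
  Combine with x ≡ 9 (mod 11): since gcd(4, 11) = 1, we get a unique residue mod 44.
    Write x = 2 + 4·t and substitute into x ≡ 9 (mod 11): 4·t ≡ 9 − 2 = 7 (mod 11).
    The inverse of 4 mod 11 is 3 (since 4·3 = 12 = 1·11 + 1), so t ≡ 3·7 = 21 ≡ 10 (mod 11).
    Then x = 2 + 4·10 = 42, valid modulo lcm(4, 11) = 44: x ≡ 42 (mod 44).
  Combine with x ≡ 4 (mod 7): since gcd(44, 7) = 1, we get a unique residue mod 308.
    Write x = 42 + 44·t and substitute into x ≡ 4 (mod 7): 44·t ≡ 4 − 42 = -38 (mod 7).
    Reduce coefficients mod 7: 2·t ≡ 4 (mod 7).
    The inverse of 2 mod 7 is 4 (since 2·4 = 8 = 1·7 + 1), so t ≡ 4·4 = 16 ≡ 2 (mod 7).
    Then x = 42 + 44·2 = 130, valid modulo lcm(44, 7) = 308: x ≡ 130 (mod 308).
Verify: 130 mod 4 = 2 ✓, 130 mod 11 = 9 ✓, 130 mod 7 = 4 ✓.

x ≡ 130 (mod 308).


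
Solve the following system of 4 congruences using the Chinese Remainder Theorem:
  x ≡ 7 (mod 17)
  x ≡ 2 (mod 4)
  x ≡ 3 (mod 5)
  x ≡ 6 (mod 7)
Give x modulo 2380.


Product of moduli M = 17 · 4 · 5 · 7 = 2380.
Merge one congruence at a time:
  Start: x ≡ 7 (mod 17).
  Combine with x ≡ 2 (mod 4); new modulus lcm = 68.
    Write x = 7 + 17·t and substitute into x ≡ 2 (mod 4): 17·t ≡ 2 − 7 = -5 (mod 4).
    Reduce coefficients mod 4: 1·t ≡ 3 (mod 4).
    So t ≡ 3 (mod 4).
    Then x = 7 + 17·3 = 58, valid modulo lcm(17, 4) = 68: x ≡ 58 (mod 68).
  Combine with x ≡ 3 (mod 5); new modulus lcm = 340.
    Write x = 58 + 68·t and substitute into x ≡ 3 (mod 5): 68·t ≡ 3 − 58 = -55 (mod 5).
    Reduce coefficients mod 5: 3·t ≡ 0 (mod 5).
    The inverse of 3 mod 5 is 2 (since 3·2 = 6 = 1·5 + 1), so t ≡ 2·0 = 0 ≡ 0 (mod 5).
    Then x = 58 + 68·0 = 58, valid modulo lcm(68, 5) = 340: x ≡ 58 (mod 340).
  Combine with x ≡ 6 (mod 7); new modulus lcm = 2380.
    Write x = 58 + 340·t and substitute into x ≡ 6 (mod 7): 340·t ≡ 6 − 58 = -52 (mod 7).
    Reduce coefficients mod 7: 4·t ≡ 4 (mod 7).
    The inverse of 4 mod 7 is 2 (since 4·2 = 8 = 1·7 + 1), so t ≡ 2·4 = 8 ≡ 1 (mod 7).
    Then x = 58 + 340·1 = 398, valid modulo lcm(340, 7) = 2380: x ≡ 398 (mod 2380).
Verify against each original: 398 mod 17 = 7, 398 mod 4 = 2, 398 mod 5 = 3, 398 mod 7 = 6.

x ≡ 398 (mod 2380).


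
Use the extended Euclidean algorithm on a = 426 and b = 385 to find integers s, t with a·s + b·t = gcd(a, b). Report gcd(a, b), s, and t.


Euclidean algorithm on (426, 385) — divide until remainder is 0:
  426 = 1 · 385 + 41
  385 = 9 · 41 + 16
  41 = 2 · 16 + 9
  16 = 1 · 9 + 7
  9 = 1 · 7 + 2
  7 = 3 · 2 + 1
  2 = 2 · 1 + 0
gcd(426, 385) = 1.
Track Bezout coefficients alongside the remainders: start with r₀ = 426 = a·1 + b·0 (s = 1, t = 0) and r₁ = 385 = a·0 + b·1 (s = 0, t = 1); each new remainder r_{k+1} = r_{k-1} − q_k·r_k inherits s_{k+1} = s_{k-1} − q_k·s_k, t_{k+1} = t_{k-1} − q_k·t_k, so r_k = a·s_k + b·t_k at every step:
  q = 1: r = 41, s = 1 − 1·0 = 1, t = 0 − 1·1 = -1  (check: 426·1 + 385·(-1) = 41)
  q = 9: r = 16, s = 0 − 9·1 = -9, t = 1 − 9·(-1) = 10  (check: 426·(-9) + 385·10 = 16)
  q = 2: r = 9, s = 1 − 2·(-9) = 19, t = -1 − 2·10 = -21  (check: 426·19 + 385·(-21) = 9)
  q = 1: r = 7, s = -9 − 1·19 = -28, t = 10 − 1·(-21) = 31  (check: 426·(-28) + 385·31 = 7)
  q = 1: r = 2, s = 19 − 1·(-28) = 47, t = -21 − 1·31 = -52  (check: 426·47 + 385·(-52) = 2)
  q = 3: r = 1, s = -28 − 3·47 = -169, t = 31 − 3·(-52) = 187  (check: 426·(-169) + 385·187 = 1)
The row with r = 1 (the gcd) gives the Bezout coefficients s = -169, t = 187.
Result: 426 · (-169) + 385 · (187) = 1.

gcd(426, 385) = 1; s = -169, t = 187 (check: 426·(-169) + 385·187 = 1).


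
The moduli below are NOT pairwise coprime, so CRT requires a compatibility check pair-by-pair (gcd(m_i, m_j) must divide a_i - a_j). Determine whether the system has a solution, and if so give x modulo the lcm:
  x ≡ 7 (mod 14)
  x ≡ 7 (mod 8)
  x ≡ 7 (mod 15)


Moduli 14, 8, 15 are not pairwise coprime, so CRT works modulo lcm(m_i) when all pairwise compatibility conditions hold.
Pairwise compatibility: gcd(m_i, m_j) must divide a_i - a_j for every pair.
Merge one congruence at a time:
  Start: x ≡ 7 (mod 14).
  Combine with x ≡ 7 (mod 8): gcd(14, 8) = 2; 7 - 7 = 0, which IS divisible by 2, so compatible.
    Write x = 7 + 14·t and substitute into x ≡ 7 (mod 8): 14·t ≡ 7 − 7 = 0 (mod 8).
    Divide the congruence (and modulus) by g = 2: 7·t ≡ 0 (mod 4).
    Reduce coefficients mod 4: 3·t ≡ 0 (mod 4).
    The inverse of 3 mod 4 is 3 (since 3·3 = 9 = 2·4 + 1), so t ≡ 3·0 = 0 ≡ 0 (mod 4).
    Then x = 7 + 14·0 = 7, valid modulo lcm(14, 8) = 56: x ≡ 7 (mod 56).
  Combine with x ≡ 7 (mod 15): gcd(56, 15) = 1; 7 - 7 = 0, which IS divisible by 1, so compatible.
    Write x = 7 + 56·t and substitute into x ≡ 7 (mod 15): 56·t ≡ 7 − 7 = 0 (mod 15).
    Reduce coefficients mod 15: 11·t ≡ 0 (mod 15).
    The inverse of 11 mod 15 is 11 (since 11·11 = 121 = 8·15 + 1), so t ≡ 11·0 = 0 ≡ 0 (mod 15).
    Then x = 7 + 56·0 = 7, valid modulo lcm(56, 15) = 840: x ≡ 7 (mod 840).
Verify: 7 mod 14 = 7, 7 mod 8 = 7, 7 mod 15 = 7.

x ≡ 7 (mod 840).


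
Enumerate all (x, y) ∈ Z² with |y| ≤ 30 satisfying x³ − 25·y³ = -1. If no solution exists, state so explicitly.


The equation is x³ - 25y³ = -1. For fixed y, x³ = 25·y³ − 1, so a solution requires the RHS to be a perfect cube.
Strategy: iterate y from -30 to 30, compute RHS = 25·y³ − 1, and check whether it is a (positive or negative) perfect cube.
Check small values of y:
  y = 0: RHS = -1 = (-1)³ ⇒ x = -1 works.
  y = 1: RHS = 24 is not a perfect cube.
  y = -1: RHS = -26 is not a perfect cube.
  y = 2: RHS = 199 is not a perfect cube.
  y = -2: RHS = -201 is not a perfect cube.
  y = 3: RHS = 674 is not a perfect cube.
  y = -3: RHS = -676 is not a perfect cube.
Continuing the search up to |y| = 30 finds no further solutions beyond those listed.
Collected solutions: (-1, 0).

Solutions (with |y| ≤ 30): (-1, 0).


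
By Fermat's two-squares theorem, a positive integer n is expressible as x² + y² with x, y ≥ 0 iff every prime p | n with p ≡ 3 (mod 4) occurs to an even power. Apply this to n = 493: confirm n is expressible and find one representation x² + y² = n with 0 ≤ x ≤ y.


Step 1: Factor n = 493 = 17 · 29.
Step 2: Check the mod-4 condition on each prime factor: 17 ≡ 1 (mod 4), exponent 1; 29 ≡ 1 (mod 4), exponent 1.
All primes ≡ 3 (mod 4) appear to even exponent (or don't appear), so by the two-squares theorem n IS expressible as a sum of two squares.
Step 3: Build a representation. Here n = 17 · 29 is a product of primes ≡ 1 (mod 4). Each prime p ≡ 1 (mod 4) is itself a sum of two squares; find a² by testing p − a² for a perfect square:
  17: 17 − 1² = 16 = 4² ⇒ 17 = 1² + 4².
  29: 29 − 1² = 28, 29 − 2² = 25 = 5² ⇒ 29 = 2² + 5².
  Combine using the Brahmagupta–Fibonacci identity (a² + b²)(c² + d²) = (ac − bd)² + (ad + bc)² = (ac + bd)² + (ad − bc)²:
  17 · 29 = 493: from (1² + 4²)(2² + 5²), take (1·2 − 4·5, 1·5 + 4·2) = (2 − 20, 5 + 8) = (-18, 13); dropping signs (only squares matter) gives (18, 13); check 18² + 13² = 324 + 169 = 493 ✓.
Step 4: Order so x ≤ y and verify: 13² + 18² = 169 + 324 = 493 = n. ✓

n = 493 = 13² + 18² (one valid representation with x ≤ y).


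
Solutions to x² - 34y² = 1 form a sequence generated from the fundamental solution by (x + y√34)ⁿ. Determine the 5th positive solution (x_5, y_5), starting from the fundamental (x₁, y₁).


Step 1: Find the fundamental solution (x₁, y₁) of x² - 34y² = 1.
  Expand √34 as a continued fraction. a₀ = ⌊√34⌋ = 5; iterate m_{k+1} = d_k·a_k − m_k, d_{k+1} = (34 − m_{k+1}²)/d_k, a_{k+1} = ⌊(a₀ + m_{k+1})/d_{k+1}⌋ (starting m₀ = 0, d₀ = 1), with convergents p_k = a_k·p_{k-1} + p_{k-2}, q_k = a_k·q_{k-1} + q_{k-2} (p₋₁ = 1, q₋₁ = 0):
  k = 0: a₀ = 5; p₀/q₀ = 5/1; p₀² − 34·q₀² = 25 − 34 = -9.
  k = 1: m = 5, d = 9, a = ⌊(5 + 5)/9⌋ = 1; p/q = (1·5 + 1)/(1·1 + 0) = 6/1; p² − 34·q² = 36 − 34 = 2.
  k = 2: m = 4, d = 2, a = ⌊(5 + 4)/2⌋ = 4; p/q = (4·6 + 5)/(4·1 + 1) = 29/5; p² − 34·q² = 841 − 850 = -9.
  k = 3: m = 4, d = 9, a = ⌊(5 + 4)/9⌋ = 1; p/q = (1·29 + 6)/(1·5 + 1) = 35/6; p² − 34·q² = 1225 − 1224 = 1.
  The first convergent with p² − 34·q² = 1 gives the fundamental solution (x₁, y₁) = (35, 6).
Step 2: Apply the recurrence (x_{n+1}, y_{n+1}) = (x₁x_n + 34y₁y_n, x₁y_n + y₁x_n) repeatedly.
  From (x_1, y_1) = (35, 6): x_2 = 35·35 + 34·6·6 = 2449; y_2 = 35·6 + 6·35 = 420.
  From (x_2, y_2) = (2449, 420): x_3 = 35·2449 + 34·6·420 = 171395; y_3 = 35·420 + 6·2449 = 29394.
  From (x_3, y_3) = (171395, 29394): x_4 = 35·171395 + 34·6·29394 = 11995201; y_4 = 35·29394 + 6·171395 = 2057160.
  From (x_4, y_4) = (11995201, 2057160): x_5 = 35·11995201 + 34·6·2057160 = 839492675; y_5 = 35·2057160 + 6·11995201 = 143971806.
Step 3: Verify x_5² - 34·y_5² = 704747951378655625 - 704747951378655624 = 1 (should be 1). ✓

(x_1, y_1) = (35, 6); (x_5, y_5) = (839492675, 143971806).


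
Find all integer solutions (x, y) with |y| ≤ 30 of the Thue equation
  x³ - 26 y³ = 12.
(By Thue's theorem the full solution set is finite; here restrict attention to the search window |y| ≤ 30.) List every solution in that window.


The equation is x³ - 26y³ = 12. For fixed y, x³ = 26·y³ + 12, so a solution requires the RHS to be a perfect cube.
Strategy: iterate y from -30 to 30, compute RHS = 26·y³ + 12, and check whether it is a (positive or negative) perfect cube.
Check small values of y:
  y = 0: RHS = 12 is not a perfect cube.
  y = 1: RHS = 38 is not a perfect cube.
  y = -1: RHS = -14 is not a perfect cube.
  y = 2: RHS = 220 is not a perfect cube.
  y = -2: RHS = -196 is not a perfect cube.
  y = 3: RHS = 714 is not a perfect cube.
  y = -3: RHS = -690 is not a perfect cube.
Continuing the search up to |y| = 30 finds no solutions either.
No (x, y) in the scanned range satisfies the equation.

No integer solutions with |y| ≤ 30.


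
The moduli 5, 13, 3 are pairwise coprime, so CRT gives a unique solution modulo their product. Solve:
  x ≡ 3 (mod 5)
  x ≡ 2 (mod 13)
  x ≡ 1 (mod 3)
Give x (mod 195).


Moduli 5, 13, 3 are pairwise coprime; by CRT there is a unique solution modulo M = 5 · 13 · 3 = 195.
Solve pairwise, accumulating the modulus:
  Start with x ≡ 3 (mod 5).
  Combine with x ≡ 2 (mod 13): since gcd(5, 13) = 1, we get a unique residue mod 65.
    Write x = 3 + 5·t and substitute into x ≡ 2 (mod 13): 5·t ≡ 2 − 3 = -1 (mod 13).
    Reduce coefficients mod 13: 5·t ≡ 12 (mod 13).
    The inverse of 5 mod 13 is 8 (since 5·8 = 40 = 3·13 + 1), so t ≡ 8·12 = 96 ≡ 5 (mod 13).
    Then x = 3 + 5·5 = 28, valid modulo lcm(5, 13) = 65: x ≡ 28 (mod 65).
  Combine with x ≡ 1 (mod 3): since gcd(65, 3) = 1, we get a unique residue mod 195.
    Write x = 28 + 65·t and substitute into x ≡ 1 (mod 3): 65·t ≡ 1 − 28 = -27 (mod 3).
    Reduce coefficients mod 3: 2·t ≡ 0 (mod 3).
    The inverse of 2 mod 3 is 2 (since 2·2 = 4 = 1·3 + 1), so t ≡ 2·0 = 0 ≡ 0 (mod 3).
    Then x = 28 + 65·0 = 28, valid modulo lcm(65, 3) = 195: x ≡ 28 (mod 195).
Verify: 28 mod 5 = 3 ✓, 28 mod 13 = 2 ✓, 28 mod 3 = 1 ✓.

x ≡ 28 (mod 195).


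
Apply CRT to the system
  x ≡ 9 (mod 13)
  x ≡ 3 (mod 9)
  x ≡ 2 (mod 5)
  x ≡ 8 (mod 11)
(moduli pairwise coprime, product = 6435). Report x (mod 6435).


Product of moduli M = 13 · 9 · 5 · 11 = 6435.
Merge one congruence at a time:
  Start: x ≡ 9 (mod 13).
  Combine with x ≡ 3 (mod 9); new modulus lcm = 117.
    Write x = 9 + 13·t and substitute into x ≡ 3 (mod 9): 13·t ≡ 3 − 9 = -6 (mod 9).
    Reduce coefficients mod 9: 4·t ≡ 3 (mod 9).
    The inverse of 4 mod 9 is 7 (since 4·7 = 28 = 3·9 + 1), so t ≡ 7·3 = 21 ≡ 3 (mod 9).
    Then x = 9 + 13·3 = 48, valid modulo lcm(13, 9) = 117: x ≡ 48 (mod 117).
  Combine with x ≡ 2 (mod 5); new modulus lcm = 585.
    Write x = 48 + 117·t and substitute into x ≡ 2 (mod 5): 117·t ≡ 2 − 48 = -46 (mod 5).
    Reduce coefficients mod 5: 2·t ≡ 4 (mod 5).
    The inverse of 2 mod 5 is 3 (since 2·3 = 6 = 1·5 + 1), so t ≡ 3·4 = 12 ≡ 2 (mod 5).
    Then x = 48 + 117·2 = 282, valid modulo lcm(117, 5) = 585: x ≡ 282 (mod 585).
  Combine with x ≡ 8 (mod 11); new modulus lcm = 6435.
    Write x = 282 + 585·t and substitute into x ≡ 8 (mod 11): 585·t ≡ 8 − 282 = -274 (mod 11).
    Reduce coefficients mod 11: 2·t ≡ 1 (mod 11).
    The inverse of 2 mod 11 is 6 (since 2·6 = 12 = 1·11 + 1), so t ≡ 6·1 = 6 ≡ 6 (mod 11).
    Then x = 282 + 585·6 = 3792, valid modulo lcm(585, 11) = 6435: x ≡ 3792 (mod 6435).
Verify against each original: 3792 mod 13 = 9, 3792 mod 9 = 3, 3792 mod 5 = 2, 3792 mod 11 = 8.

x ≡ 3792 (mod 6435).


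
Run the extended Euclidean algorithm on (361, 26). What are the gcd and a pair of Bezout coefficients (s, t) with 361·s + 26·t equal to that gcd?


Euclidean algorithm on (361, 26) — divide until remainder is 0:
  361 = 13 · 26 + 23
  26 = 1 · 23 + 3
  23 = 7 · 3 + 2
  3 = 1 · 2 + 1
  2 = 2 · 1 + 0
gcd(361, 26) = 1.
Track Bezout coefficients alongside the remainders: start with r₀ = 361 = a·1 + b·0 (s = 1, t = 0) and r₁ = 26 = a·0 + b·1 (s = 0, t = 1); each new remainder r_{k+1} = r_{k-1} − q_k·r_k inherits s_{k+1} = s_{k-1} − q_k·s_k, t_{k+1} = t_{k-1} − q_k·t_k, so r_k = a·s_k + b·t_k at every step:
  q = 13: r = 23, s = 1 − 13·0 = 1, t = 0 − 13·1 = -13  (check: 361·1 + 26·(-13) = 23)
  q = 1: r = 3, s = 0 − 1·1 = -1, t = 1 − 1·(-13) = 14  (check: 361·(-1) + 26·14 = 3)
  q = 7: r = 2, s = 1 − 7·(-1) = 8, t = -13 − 7·14 = -111  (check: 361·8 + 26·(-111) = 2)
  q = 1: r = 1, s = -1 − 1·8 = -9, t = 14 − 1·(-111) = 125  (check: 361·(-9) + 26·125 = 1)
The row with r = 1 (the gcd) gives the Bezout coefficients s = -9, t = 125.
Result: 361 · (-9) + 26 · (125) = 1.

gcd(361, 26) = 1; s = -9, t = 125 (check: 361·(-9) + 26·125 = 1).


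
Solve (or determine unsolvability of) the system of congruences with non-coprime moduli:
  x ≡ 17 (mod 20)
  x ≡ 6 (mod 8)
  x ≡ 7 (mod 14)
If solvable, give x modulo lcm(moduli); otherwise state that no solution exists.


Moduli 20, 8, 14 are not pairwise coprime, so CRT works modulo lcm(m_i) when all pairwise compatibility conditions hold.
Pairwise compatibility: gcd(m_i, m_j) must divide a_i - a_j for every pair.
Merge one congruence at a time:
  Start: x ≡ 17 (mod 20).
  Combine with x ≡ 6 (mod 8): gcd(20, 8) = 4, and 6 - 17 = -11 is NOT divisible by 4.
    ⇒ system is inconsistent (no integer solution).

No solution (the system is inconsistent).


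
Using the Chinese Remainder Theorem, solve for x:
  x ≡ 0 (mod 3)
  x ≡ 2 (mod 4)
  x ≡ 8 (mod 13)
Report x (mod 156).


Moduli 3, 4, 13 are pairwise coprime; by CRT there is a unique solution modulo M = 3 · 4 · 13 = 156.
Solve pairwise, accumulating the modulus:
  Start with x ≡ 0 (mod 3).
  Combine with x ≡ 2 (mod 4): since gcd(3, 4) = 1, we get a unique residue mod 12.
    Write x = 0 + 3·t and substitute into x ≡ 2 (mod 4): 3·t ≡ 2 − 0 = 2 (mod 4).
    The inverse of 3 mod 4 is 3 (since 3·3 = 9 = 2·4 + 1), so t ≡ 3·2 = 6 ≡ 2 (mod 4).
    Then x = 0 + 3·2 = 6, valid modulo lcm(3, 4) = 12: x ≡ 6 (mod 12).
  Combine with x ≡ 8 (mod 13): since gcd(12, 13) = 1, we get a unique residue mod 156.
    Write x = 6 + 12·t and substitute into x ≡ 8 (mod 13): 12·t ≡ 8 − 6 = 2 (mod 13).
    The inverse of 12 mod 13 is 12 (since 12·12 = 144 = 11·13 + 1), so t ≡ 12·2 = 24 ≡ 11 (mod 13).
    Then x = 6 + 12·11 = 138, valid modulo lcm(12, 13) = 156: x ≡ 138 (mod 156).
Verify: 138 mod 3 = 0 ✓, 138 mod 4 = 2 ✓, 138 mod 13 = 8 ✓.

x ≡ 138 (mod 156).


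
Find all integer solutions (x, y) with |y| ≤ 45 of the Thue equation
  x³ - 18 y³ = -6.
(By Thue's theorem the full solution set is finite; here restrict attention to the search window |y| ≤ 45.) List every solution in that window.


The equation is x³ - 18y³ = -6. For fixed y, x³ = 18·y³ − 6, so a solution requires the RHS to be a perfect cube.
Strategy: iterate y from -45 to 45, compute RHS = 18·y³ − 6, and check whether it is a (positive or negative) perfect cube.
Check small values of y:
  y = 0: RHS = -6 is not a perfect cube.
  y = 1: RHS = 12 is not a perfect cube.
  y = -1: RHS = -24 is not a perfect cube.
  y = 2: RHS = 138 is not a perfect cube.
  y = -2: RHS = -150 is not a perfect cube.
  y = 3: RHS = 480 is not a perfect cube.
  y = -3: RHS = -492 is not a perfect cube.
Continuing the search up to |y| = 45 finds no solutions either.
No (x, y) in the scanned range satisfies the equation.

No integer solutions with |y| ≤ 45.


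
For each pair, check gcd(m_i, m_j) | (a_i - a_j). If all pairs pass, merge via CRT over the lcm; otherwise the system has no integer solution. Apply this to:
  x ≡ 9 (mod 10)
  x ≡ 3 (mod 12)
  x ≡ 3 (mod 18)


Moduli 10, 12, 18 are not pairwise coprime, so CRT works modulo lcm(m_i) when all pairwise compatibility conditions hold.
Pairwise compatibility: gcd(m_i, m_j) must divide a_i - a_j for every pair.
Merge one congruence at a time:
  Start: x ≡ 9 (mod 10).
  Combine with x ≡ 3 (mod 12): gcd(10, 12) = 2; 3 - 9 = -6, which IS divisible by 2, so compatible.
    Write x = 9 + 10·t and substitute into x ≡ 3 (mod 12): 10·t ≡ 3 − 9 = -6 (mod 12).
    Divide the congruence (and modulus) by g = 2: 5·t ≡ -3 (mod 6).
    Reduce coefficients mod 6: 5·t ≡ 3 (mod 6).
    The inverse of 5 mod 6 is 5 (since 5·5 = 25 = 4·6 + 1), so t ≡ 5·3 = 15 ≡ 3 (mod 6).
    Then x = 9 + 10·3 = 39, valid modulo lcm(10, 12) = 60: x ≡ 39 (mod 60).
  Combine with x ≡ 3 (mod 18): gcd(60, 18) = 6; 3 - 39 = -36, which IS divisible by 6, so compatible.
    Write x = 39 + 60·t and substitute into x ≡ 3 (mod 18): 60·t ≡ 3 − 39 = -36 (mod 18).
    Divide the congruence (and modulus) by g = 6: 10·t ≡ -6 (mod 3).
    Reduce coefficients mod 3: 1·t ≡ 0 (mod 3).
    So t ≡ 0 (mod 3).
    Then x = 39 + 60·0 = 39, valid modulo lcm(60, 18) = 180: x ≡ 39 (mod 180).
Verify: 39 mod 10 = 9, 39 mod 12 = 3, 39 mod 18 = 3.

x ≡ 39 (mod 180).


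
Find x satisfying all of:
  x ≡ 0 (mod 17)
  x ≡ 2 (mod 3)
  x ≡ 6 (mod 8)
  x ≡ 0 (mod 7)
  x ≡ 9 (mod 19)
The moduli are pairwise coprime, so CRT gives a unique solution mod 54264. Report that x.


Product of moduli M = 17 · 3 · 8 · 7 · 19 = 54264.
Merge one congruence at a time:
  Start: x ≡ 0 (mod 17).
  Combine with x ≡ 2 (mod 3); new modulus lcm = 51.
    Write x = 0 + 17·t and substitute into x ≡ 2 (mod 3): 17·t ≡ 2 − 0 = 2 (mod 3).
    Reduce coefficients mod 3: 2·t ≡ 2 (mod 3).
    The inverse of 2 mod 3 is 2 (since 2·2 = 4 = 1·3 + 1), so t ≡ 2·2 = 4 ≡ 1 (mod 3).
    Then x = 0 + 17·1 = 17, valid modulo lcm(17, 3) = 51: x ≡ 17 (mod 51).
  Combine with x ≡ 6 (mod 8); new modulus lcm = 408.
    Write x = 17 + 51·t and substitute into x ≡ 6 (mod 8): 51·t ≡ 6 − 17 = -11 (mod 8).
    Reduce coefficients mod 8: 3·t ≡ 5 (mod 8).
    The inverse of 3 mod 8 is 3 (since 3·3 = 9 = 1·8 + 1), so t ≡ 3·5 = 15 ≡ 7 (mod 8).
    Then x = 17 + 51·7 = 374, valid modulo lcm(51, 8) = 408: x ≡ 374 (mod 408).
  Combine with x ≡ 0 (mod 7); new modulus lcm = 2856.
    Write x = 374 + 408·t and substitute into x ≡ 0 (mod 7): 408·t ≡ 0 − 374 = -374 (mod 7).
    Reduce coefficients mod 7: 2·t ≡ 4 (mod 7).
    The inverse of 2 mod 7 is 4 (since 2·4 = 8 = 1·7 + 1), so t ≡ 4·4 = 16 ≡ 2 (mod 7).
    Then x = 374 + 408·2 = 1190, valid modulo lcm(408, 7) = 2856: x ≡ 1190 (mod 2856).
  Combine with x ≡ 9 (mod 19); new modulus lcm = 54264.
    Write x = 1190 + 2856·t and substitute into x ≡ 9 (mod 19): 2856·t ≡ 9 − 1190 = -1181 (mod 19).
    Reduce coefficients mod 19: 6·t ≡ 16 (mod 19).
    The inverse of 6 mod 19 is 16 (since 6·16 = 96 = 5·19 + 1), so t ≡ 16·16 = 256 ≡ 9 (mod 19).
    Then x = 1190 + 2856·9 = 26894, valid modulo lcm(2856, 19) = 54264: x ≡ 26894 (mod 54264).
Verify against each original: 26894 mod 17 = 0, 26894 mod 3 = 2, 26894 mod 8 = 6, 26894 mod 7 = 0, 26894 mod 19 = 9.

x ≡ 26894 (mod 54264).


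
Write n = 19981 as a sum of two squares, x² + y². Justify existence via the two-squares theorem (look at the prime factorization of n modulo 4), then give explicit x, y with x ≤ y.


Step 1: Factor n = 19981 = 13 · 29 · 53.
Step 2: Check the mod-4 condition on each prime factor: 13 ≡ 1 (mod 4), exponent 1; 29 ≡ 1 (mod 4), exponent 1; 53 ≡ 1 (mod 4), exponent 1.
All primes ≡ 3 (mod 4) appear to even exponent (or don't appear), so by the two-squares theorem n IS expressible as a sum of two squares.
Step 3: Build a representation. Here n = 13 · 29 · 53 is a product of primes ≡ 1 (mod 4). Each prime p ≡ 1 (mod 4) is itself a sum of two squares; find a² by testing p − a² for a perfect square:
  13: 13 − 1² = 12, 13 − 2² = 9 = 3² ⇒ 13 = 2² + 3².
  29: 29 − 1² = 28, 29 − 2² = 25 = 5² ⇒ 29 = 2² + 5².
  53: 53 − 1² = 52, 53 − 2² = 49 = 7² ⇒ 53 = 2² + 7².
  Combine using the Brahmagupta–Fibonacci identity (a² + b²)(c² + d²) = (ac − bd)² + (ad + bc)² = (ac + bd)² + (ad − bc)²:
  13 · 29 = 377: from (2² + 3²)(2² + 5²), take (2·2 − 3·5, 2·5 + 3·2) = (4 − 15, 10 + 6) = (-11, 16); dropping signs (only squares matter) gives (11, 16); check 11² + 16² = 121 + 256 = 377 ✓.
  377 · 53 = 19981: from (11² + 16²)(2² + 7²), take (11·2 − 16·7, 11·7 + 16·2) = (22 − 112, 77 + 32) = (-90, 109); dropping signs (only squares matter) gives (90, 109); check 90² + 109² = 8100 + 11881 = 19981 ✓.
Step 4: Order so x ≤ y and verify: 90² + 109² = 8100 + 11881 = 19981 = n. ✓

n = 19981 = 90² + 109² (one valid representation with x ≤ y).


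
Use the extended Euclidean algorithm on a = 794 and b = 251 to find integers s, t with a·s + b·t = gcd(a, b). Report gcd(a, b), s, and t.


Euclidean algorithm on (794, 251) — divide until remainder is 0:
  794 = 3 · 251 + 41
  251 = 6 · 41 + 5
  41 = 8 · 5 + 1
  5 = 5 · 1 + 0
gcd(794, 251) = 1.
Track Bezout coefficients alongside the remainders: start with r₀ = 794 = a·1 + b·0 (s = 1, t = 0) and r₁ = 251 = a·0 + b·1 (s = 0, t = 1); each new remainder r_{k+1} = r_{k-1} − q_k·r_k inherits s_{k+1} = s_{k-1} − q_k·s_k, t_{k+1} = t_{k-1} − q_k·t_k, so r_k = a·s_k + b·t_k at every step:
  q = 3: r = 41, s = 1 − 3·0 = 1, t = 0 − 3·1 = -3  (check: 794·1 + 251·(-3) = 41)
  q = 6: r = 5, s = 0 − 6·1 = -6, t = 1 − 6·(-3) = 19  (check: 794·(-6) + 251·19 = 5)
  q = 8: r = 1, s = 1 − 8·(-6) = 49, t = -3 − 8·19 = -155  (check: 794·49 + 251·(-155) = 1)
The row with r = 1 (the gcd) gives the Bezout coefficients s = 49, t = -155.
Result: 794 · (49) + 251 · (-155) = 1.

gcd(794, 251) = 1; s = 49, t = -155 (check: 794·49 + 251·(-155) = 1).


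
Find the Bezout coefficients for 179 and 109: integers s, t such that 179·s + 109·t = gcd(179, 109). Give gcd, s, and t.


Euclidean algorithm on (179, 109) — divide until remainder is 0:
  179 = 1 · 109 + 70
  109 = 1 · 70 + 39
  70 = 1 · 39 + 31
  39 = 1 · 31 + 8
  31 = 3 · 8 + 7
  8 = 1 · 7 + 1
  7 = 7 · 1 + 0
gcd(179, 109) = 1.
Track Bezout coefficients alongside the remainders: start with r₀ = 179 = a·1 + b·0 (s = 1, t = 0) and r₁ = 109 = a·0 + b·1 (s = 0, t = 1); each new remainder r_{k+1} = r_{k-1} − q_k·r_k inherits s_{k+1} = s_{k-1} − q_k·s_k, t_{k+1} = t_{k-1} − q_k·t_k, so r_k = a·s_k + b·t_k at every step:
  q = 1: r = 70, s = 1 − 1·0 = 1, t = 0 − 1·1 = -1  (check: 179·1 + 109·(-1) = 70)
  q = 1: r = 39, s = 0 − 1·1 = -1, t = 1 − 1·(-1) = 2  (check: 179·(-1) + 109·2 = 39)
  q = 1: r = 31, s = 1 − 1·(-1) = 2, t = -1 − 1·2 = -3  (check: 179·2 + 109·(-3) = 31)
  q = 1: r = 8, s = -1 − 1·2 = -3, t = 2 − 1·(-3) = 5  (check: 179·(-3) + 109·5 = 8)
  q = 3: r = 7, s = 2 − 3·(-3) = 11, t = -3 − 3·5 = -18  (check: 179·11 + 109·(-18) = 7)
  q = 1: r = 1, s = -3 − 1·11 = -14, t = 5 − 1·(-18) = 23  (check: 179·(-14) + 109·23 = 1)
The row with r = 1 (the gcd) gives the Bezout coefficients s = -14, t = 23.
Result: 179 · (-14) + 109 · (23) = 1.

gcd(179, 109) = 1; s = -14, t = 23 (check: 179·(-14) + 109·23 = 1).


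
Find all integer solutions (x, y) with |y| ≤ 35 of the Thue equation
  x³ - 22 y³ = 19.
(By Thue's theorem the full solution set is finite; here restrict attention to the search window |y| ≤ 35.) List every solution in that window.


The equation is x³ - 22y³ = 19. For fixed y, x³ = 22·y³ + 19, so a solution requires the RHS to be a perfect cube.
Strategy: iterate y from -35 to 35, compute RHS = 22·y³ + 19, and check whether it is a (positive or negative) perfect cube.
Check small values of y:
  y = 0: RHS = 19 is not a perfect cube.
  y = 1: RHS = 41 is not a perfect cube.
  y = -1: RHS = -3 is not a perfect cube.
  y = 2: RHS = 195 is not a perfect cube.
  y = -2: RHS = -157 is not a perfect cube.
  y = 3: RHS = 613 is not a perfect cube.
  y = -3: RHS = -575 is not a perfect cube.
Continuing the search up to |y| = 35 finds no solutions either.
No (x, y) in the scanned range satisfies the equation.

No integer solutions with |y| ≤ 35.


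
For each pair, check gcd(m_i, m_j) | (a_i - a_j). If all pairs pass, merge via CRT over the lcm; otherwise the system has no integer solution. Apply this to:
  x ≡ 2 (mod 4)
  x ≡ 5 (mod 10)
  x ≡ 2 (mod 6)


Moduli 4, 10, 6 are not pairwise coprime, so CRT works modulo lcm(m_i) when all pairwise compatibility conditions hold.
Pairwise compatibility: gcd(m_i, m_j) must divide a_i - a_j for every pair.
Merge one congruence at a time:
  Start: x ≡ 2 (mod 4).
  Combine with x ≡ 5 (mod 10): gcd(4, 10) = 2, and 5 - 2 = 3 is NOT divisible by 2.
    ⇒ system is inconsistent (no integer solution).

No solution (the system is inconsistent).


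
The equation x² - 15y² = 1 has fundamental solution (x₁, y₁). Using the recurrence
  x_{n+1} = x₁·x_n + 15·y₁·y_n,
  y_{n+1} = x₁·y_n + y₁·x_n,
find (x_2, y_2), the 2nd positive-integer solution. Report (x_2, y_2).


Step 1: Find the fundamental solution (x₁, y₁) of x² - 15y² = 1.
  Expand √15 as a continued fraction. a₀ = ⌊√15⌋ = 3; iterate m_{k+1} = d_k·a_k − m_k, d_{k+1} = (15 − m_{k+1}²)/d_k, a_{k+1} = ⌊(a₀ + m_{k+1})/d_{k+1}⌋ (starting m₀ = 0, d₀ = 1), with convergents p_k = a_k·p_{k-1} + p_{k-2}, q_k = a_k·q_{k-1} + q_{k-2} (p₋₁ = 1, q₋₁ = 0):
  k = 0: a₀ = 3; p₀/q₀ = 3/1; p₀² − 15·q₀² = 9 − 15 = -6.
  k = 1: m = 3, d = 6, a = ⌊(3 + 3)/6⌋ = 1; p/q = (1·3 + 1)/(1·1 + 0) = 4/1; p² − 15·q² = 16 − 15 = 1.
  The first convergent with p² − 15·q² = 1 gives the fundamental solution (x₁, y₁) = (4, 1).
Step 2: Apply the recurrence (x_{n+1}, y_{n+1}) = (x₁x_n + 15y₁y_n, x₁y_n + y₁x_n) repeatedly.
  From (x_1, y_1) = (4, 1): x_2 = 4·4 + 15·1·1 = 31; y_2 = 4·1 + 1·4 = 8.
Step 3: Verify x_2² - 15·y_2² = 961 - 960 = 1 (should be 1). ✓

(x_1, y_1) = (4, 1); (x_2, y_2) = (31, 8).


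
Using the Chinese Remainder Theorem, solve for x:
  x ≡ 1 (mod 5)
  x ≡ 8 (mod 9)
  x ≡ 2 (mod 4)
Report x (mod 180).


Moduli 5, 9, 4 are pairwise coprime; by CRT there is a unique solution modulo M = 5 · 9 · 4 = 180.
Solve pairwise, accumulating the modulus:
  Start with x ≡ 1 (mod 5).
  Combine with x ≡ 8 (mod 9): since gcd(5, 9) = 1, we get a unique residue mod 45.
    Write x = 1 + 5·t and substitute into x ≡ 8 (mod 9): 5·t ≡ 8 − 1 = 7 (mod 9).
    The inverse of 5 mod 9 is 2 (since 5·2 = 10 = 1·9 + 1), so t ≡ 2·7 = 14 ≡ 5 (mod 9).
    Then x = 1 + 5·5 = 26, valid modulo lcm(5, 9) = 45: x ≡ 26 (mod 45).
  Combine with x ≡ 2 (mod 4): since gcd(45, 4) = 1, we get a unique residue mod 180.
    Write x = 26 + 45·t and substitute into x ≡ 2 (mod 4): 45·t ≡ 2 − 26 = -24 (mod 4).
    Reduce coefficients mod 4: 1·t ≡ 0 (mod 4).
    So t ≡ 0 (mod 4).
    Then x = 26 + 45·0 = 26, valid modulo lcm(45, 4) = 180: x ≡ 26 (mod 180).
Verify: 26 mod 5 = 1 ✓, 26 mod 9 = 8 ✓, 26 mod 4 = 2 ✓.

x ≡ 26 (mod 180).


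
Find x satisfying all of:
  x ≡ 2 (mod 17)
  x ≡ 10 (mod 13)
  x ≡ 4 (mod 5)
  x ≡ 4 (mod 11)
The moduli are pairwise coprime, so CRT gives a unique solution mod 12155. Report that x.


Product of moduli M = 17 · 13 · 5 · 11 = 12155.
Merge one congruence at a time:
  Start: x ≡ 2 (mod 17).
  Combine with x ≡ 10 (mod 13); new modulus lcm = 221.
    Write x = 2 + 17·t and substitute into x ≡ 10 (mod 13): 17·t ≡ 10 − 2 = 8 (mod 13).
    Reduce coefficients mod 13: 4·t ≡ 8 (mod 13).
    The inverse of 4 mod 13 is 10 (since 4·10 = 40 = 3·13 + 1), so t ≡ 10·8 = 80 ≡ 2 (mod 13).
    Then x = 2 + 17·2 = 36, valid modulo lcm(17, 13) = 221: x ≡ 36 (mod 221).
  Combine with x ≡ 4 (mod 5); new modulus lcm = 1105.
    Write x = 36 + 221·t and substitute into x ≡ 4 (mod 5): 221·t ≡ 4 − 36 = -32 (mod 5).
    Reduce coefficients mod 5: 1·t ≡ 3 (mod 5).
    So t ≡ 3 (mod 5).
    Then x = 36 + 221·3 = 699, valid modulo lcm(221, 5) = 1105: x ≡ 699 (mod 1105).
  Combine with x ≡ 4 (mod 11); new modulus lcm = 12155.
    Write x = 699 + 1105·t and substitute into x ≡ 4 (mod 11): 1105·t ≡ 4 − 699 = -695 (mod 11).
    Reduce coefficients mod 11: 5·t ≡ 9 (mod 11).
    The inverse of 5 mod 11 is 9 (since 5·9 = 45 = 4·11 + 1), so t ≡ 9·9 = 81 ≡ 4 (mod 11).
    Then x = 699 + 1105·4 = 5119, valid modulo lcm(1105, 11) = 12155: x ≡ 5119 (mod 12155).
Verify against each original: 5119 mod 17 = 2, 5119 mod 13 = 10, 5119 mod 5 = 4, 5119 mod 11 = 4.

x ≡ 5119 (mod 12155).


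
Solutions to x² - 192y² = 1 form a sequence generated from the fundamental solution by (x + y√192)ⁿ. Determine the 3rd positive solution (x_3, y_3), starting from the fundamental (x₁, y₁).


Step 1: Find the fundamental solution (x₁, y₁) of x² - 192y² = 1.
  Expand √192 as a continued fraction. a₀ = ⌊√192⌋ = 13; iterate m_{k+1} = d_k·a_k − m_k, d_{k+1} = (192 − m_{k+1}²)/d_k, a_{k+1} = ⌊(a₀ + m_{k+1})/d_{k+1}⌋ (starting m₀ = 0, d₀ = 1), with convergents p_k = a_k·p_{k-1} + p_{k-2}, q_k = a_k·q_{k-1} + q_{k-2} (p₋₁ = 1, q₋₁ = 0):
  k = 0: a₀ = 13; p₀/q₀ = 13/1; p₀² − 192·q₀² = 169 − 192 = -23.
  k = 1: m = 13, d = 23, a = ⌊(13 + 13)/23⌋ = 1; p/q = (1·13 + 1)/(1·1 + 0) = 14/1; p² − 192·q² = 196 − 192 = 4.
  k = 2: m = 10, d = 4, a = ⌊(13 + 10)/4⌋ = 5; p/q = (5·14 + 13)/(5·1 + 1) = 83/6; p² − 192·q² = 6889 − 6912 = -23.
  k = 3: m = 10, d = 23, a = ⌊(13 + 10)/23⌋ = 1; p/q = (1·83 + 14)/(1·6 + 1) = 97/7; p² − 192·q² = 9409 − 9408 = 1.
  The first convergent with p² − 192·q² = 1 gives the fundamental solution (x₁, y₁) = (97, 7).
Step 2: Apply the recurrence (x_{n+1}, y_{n+1}) = (x₁x_n + 192y₁y_n, x₁y_n + y₁x_n) repeatedly.
  From (x_1, y_1) = (97, 7): x_2 = 97·97 + 192·7·7 = 18817; y_2 = 97·7 + 7·97 = 1358.
  From (x_2, y_2) = (18817, 1358): x_3 = 97·18817 + 192·7·1358 = 3650401; y_3 = 97·1358 + 7·18817 = 263445.
Step 3: Verify x_3² - 192·y_3² = 13325427460801 - 13325427460800 = 1 (should be 1). ✓

(x_1, y_1) = (97, 7); (x_3, y_3) = (3650401, 263445).


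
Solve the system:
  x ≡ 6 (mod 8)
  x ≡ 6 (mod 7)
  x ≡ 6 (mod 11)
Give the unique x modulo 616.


Moduli 8, 7, 11 are pairwise coprime; by CRT there is a unique solution modulo M = 8 · 7 · 11 = 616.
Solve pairwise, accumulating the modulus:
  Start with x ≡ 6 (mod 8).
  Combine with x ≡ 6 (mod 7): since gcd(8, 7) = 1, we get a unique residue mod 56.
    Write x = 6 + 8·t and substitute into x ≡ 6 (mod 7): 8·t ≡ 6 − 6 = 0 (mod 7).
    Reduce coefficients mod 7: 1·t ≡ 0 (mod 7).
    So t ≡ 0 (mod 7).
    Then x = 6 + 8·0 = 6, valid modulo lcm(8, 7) = 56: x ≡ 6 (mod 56).
  Combine with x ≡ 6 (mod 11): since gcd(56, 11) = 1, we get a unique residue mod 616.
    Write x = 6 + 56·t and substitute into x ≡ 6 (mod 11): 56·t ≡ 6 − 6 = 0 (mod 11).
    Reduce coefficients mod 11: 1·t ≡ 0 (mod 11).
    So t ≡ 0 (mod 11).
    Then x = 6 + 56·0 = 6, valid modulo lcm(56, 11) = 616: x ≡ 6 (mod 616).
Verify: 6 mod 8 = 6 ✓, 6 mod 7 = 6 ✓, 6 mod 11 = 6 ✓.

x ≡ 6 (mod 616).


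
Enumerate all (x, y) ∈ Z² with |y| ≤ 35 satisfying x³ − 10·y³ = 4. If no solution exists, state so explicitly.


The equation is x³ - 10y³ = 4. For fixed y, x³ = 10·y³ + 4, so a solution requires the RHS to be a perfect cube.
Strategy: iterate y from -35 to 35, compute RHS = 10·y³ + 4, and check whether it is a (positive or negative) perfect cube.
Check small values of y:
  y = 0: RHS = 4 is not a perfect cube.
  y = 1: RHS = 14 is not a perfect cube.
  y = -1: RHS = -6 is not a perfect cube.
  y = 2: RHS = 84 is not a perfect cube.
  y = -2: RHS = -76 is not a perfect cube.
  y = 3: RHS = 274 is not a perfect cube.
  y = -3: RHS = -266 is not a perfect cube.
Continuing the search up to |y| = 35 finds no solutions either.
No (x, y) in the scanned range satisfies the equation.

No integer solutions with |y| ≤ 35.


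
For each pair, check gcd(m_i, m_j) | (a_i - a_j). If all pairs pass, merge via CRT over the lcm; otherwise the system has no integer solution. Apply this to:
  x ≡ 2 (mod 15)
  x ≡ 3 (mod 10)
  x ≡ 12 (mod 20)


Moduli 15, 10, 20 are not pairwise coprime, so CRT works modulo lcm(m_i) when all pairwise compatibility conditions hold.
Pairwise compatibility: gcd(m_i, m_j) must divide a_i - a_j for every pair.
Merge one congruence at a time:
  Start: x ≡ 2 (mod 15).
  Combine with x ≡ 3 (mod 10): gcd(15, 10) = 5, and 3 - 2 = 1 is NOT divisible by 5.
    ⇒ system is inconsistent (no integer solution).

No solution (the system is inconsistent).


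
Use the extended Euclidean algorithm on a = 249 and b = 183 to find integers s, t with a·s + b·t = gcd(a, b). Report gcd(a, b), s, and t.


Euclidean algorithm on (249, 183) — divide until remainder is 0:
  249 = 1 · 183 + 66
  183 = 2 · 66 + 51
  66 = 1 · 51 + 15
  51 = 3 · 15 + 6
  15 = 2 · 6 + 3
  6 = 2 · 3 + 0
gcd(249, 183) = 3.
Track Bezout coefficients alongside the remainders: start with r₀ = 249 = a·1 + b·0 (s = 1, t = 0) and r₁ = 183 = a·0 + b·1 (s = 0, t = 1); each new remainder r_{k+1} = r_{k-1} − q_k·r_k inherits s_{k+1} = s_{k-1} − q_k·s_k, t_{k+1} = t_{k-1} − q_k·t_k, so r_k = a·s_k + b·t_k at every step:
  q = 1: r = 66, s = 1 − 1·0 = 1, t = 0 − 1·1 = -1  (check: 249·1 + 183·(-1) = 66)
  q = 2: r = 51, s = 0 − 2·1 = -2, t = 1 − 2·(-1) = 3  (check: 249·(-2) + 183·3 = 51)
  q = 1: r = 15, s = 1 − 1·(-2) = 3, t = -1 − 1·3 = -4  (check: 249·3 + 183·(-4) = 15)
  q = 3: r = 6, s = -2 − 3·3 = -11, t = 3 − 3·(-4) = 15  (check: 249·(-11) + 183·15 = 6)
  q = 2: r = 3, s = 3 − 2·(-11) = 25, t = -4 − 2·15 = -34  (check: 249·25 + 183·(-34) = 3)
The row with r = 3 (the gcd) gives the Bezout coefficients s = 25, t = -34.
Result: 249 · (25) + 183 · (-34) = 3.

gcd(249, 183) = 3; s = 25, t = -34 (check: 249·25 + 183·(-34) = 3).


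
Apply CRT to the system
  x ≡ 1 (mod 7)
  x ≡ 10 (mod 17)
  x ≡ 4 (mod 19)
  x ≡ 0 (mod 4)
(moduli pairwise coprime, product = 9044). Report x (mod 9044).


Product of moduli M = 7 · 17 · 19 · 4 = 9044.
Merge one congruence at a time:
  Start: x ≡ 1 (mod 7).
  Combine with x ≡ 10 (mod 17); new modulus lcm = 119.
    Write x = 1 + 7·t and substitute into x ≡ 10 (mod 17): 7·t ≡ 10 − 1 = 9 (mod 17).
    The inverse of 7 mod 17 is 5 (since 7·5 = 35 = 2·17 + 1), so t ≡ 5·9 = 45 ≡ 11 (mod 17).
    Then x = 1 + 7·11 = 78, valid modulo lcm(7, 17) = 119: x ≡ 78 (mod 119).
  Combine with x ≡ 4 (mod 19); new modulus lcm = 2261.
    Write x = 78 + 119·t and substitute into x ≡ 4 (mod 19): 119·t ≡ 4 − 78 = -74 (mod 19).
    Reduce coefficients mod 19: 5·t ≡ 2 (mod 19).
    The inverse of 5 mod 19 is 4 (since 5·4 = 20 = 1·19 + 1), so t ≡ 4·2 = 8 ≡ 8 (mod 19).
    Then x = 78 + 119·8 = 1030, valid modulo lcm(119, 19) = 2261: x ≡ 1030 (mod 2261).
  Combine with x ≡ 0 (mod 4); new modulus lcm = 9044.
    Write x = 1030 + 2261·t and substitute into x ≡ 0 (mod 4): 2261·t ≡ 0 − 1030 = -1030 (mod 4).
    Reduce coefficients mod 4: 1·t ≡ 2 (mod 4).
    So t ≡ 2 (mod 4).
    Then x = 1030 + 2261·2 = 5552, valid modulo lcm(2261, 4) = 9044: x ≡ 5552 (mod 9044).
Verify against each original: 5552 mod 7 = 1, 5552 mod 17 = 10, 5552 mod 19 = 4, 5552 mod 4 = 0.

x ≡ 5552 (mod 9044).
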